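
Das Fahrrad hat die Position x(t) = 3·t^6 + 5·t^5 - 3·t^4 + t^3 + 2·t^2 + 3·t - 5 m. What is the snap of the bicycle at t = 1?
We must differentiate our position equation x(t) = 3·t^6 + 5·t^5 - 3·t^4 + t^3 + 2·t^2 + 3·t - 5 4 times. The derivative of position gives velocity: v(t) = 18·t^5 + 25·t^4 - 12·t^3 + 3·t^2 + 4·t + 3. Differentiating velocity, we get acceleration: a(t) = 90·t^4 + 100·t^3 - 36·t^2 + 6·t + 4. Taking d/dt of a(t), we find j(t) = 360·t^3 + 300·t^2 - 72·t + 6. Taking d/dt of j(t), we find s(t) = 1080·t^2 + 600·t - 72. We have snap s(t) = 1080·t^2 + 600·t - 72. Substituting t = 1: s(1) = 1608.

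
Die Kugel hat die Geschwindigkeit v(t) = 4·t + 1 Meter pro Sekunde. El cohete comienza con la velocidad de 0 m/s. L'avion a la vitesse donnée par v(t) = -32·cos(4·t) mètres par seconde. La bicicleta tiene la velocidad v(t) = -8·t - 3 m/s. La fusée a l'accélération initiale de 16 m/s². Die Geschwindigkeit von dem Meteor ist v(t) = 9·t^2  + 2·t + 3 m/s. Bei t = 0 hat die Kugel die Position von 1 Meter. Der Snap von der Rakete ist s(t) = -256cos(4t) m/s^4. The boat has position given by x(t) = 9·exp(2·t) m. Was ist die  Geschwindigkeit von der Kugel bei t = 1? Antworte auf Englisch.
From the given velocity equation v(t) = 4·t + 1, we substitute t = 1 to get v = 5.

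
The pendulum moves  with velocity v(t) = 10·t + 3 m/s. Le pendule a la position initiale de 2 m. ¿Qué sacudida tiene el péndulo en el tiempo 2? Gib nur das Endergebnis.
j(2) = 0.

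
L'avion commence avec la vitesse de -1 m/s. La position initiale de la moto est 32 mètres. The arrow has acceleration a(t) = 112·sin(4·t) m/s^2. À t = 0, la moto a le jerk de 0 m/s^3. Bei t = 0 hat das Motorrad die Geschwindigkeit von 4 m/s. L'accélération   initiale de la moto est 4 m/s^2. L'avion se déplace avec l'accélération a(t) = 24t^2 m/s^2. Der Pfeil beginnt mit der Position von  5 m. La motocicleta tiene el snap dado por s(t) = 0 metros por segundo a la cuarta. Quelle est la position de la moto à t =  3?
Nous devons trouver la primitive de notre équation du snap s(t) = 0 4 fois. En prenant ∫s(t)dt et en appliquant j(0) = 0, nous trouvons j(t) = 0. L'intégrale du jerk est l'accélération. En utilisant a(0) = 4, nous obtenons a(t) = 4. En intégrant l'accélération et en utilisant la condition initiale v(0) = 4, nous obtenons v(t) = 4·t + 4. En intégrant la vitesse et en utilisant la condition initiale x(0) = 32, nous obtenons x(t) = 2·t^2 + 4·t + 32. Nous avons la position x(t) = 2·t^2 + 4·t + 32. En substituant t = 3: x(3) = 62.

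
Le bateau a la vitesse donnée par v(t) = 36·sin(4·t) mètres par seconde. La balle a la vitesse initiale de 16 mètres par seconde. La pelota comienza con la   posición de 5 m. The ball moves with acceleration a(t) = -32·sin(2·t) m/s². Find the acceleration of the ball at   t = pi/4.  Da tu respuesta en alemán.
Wir haben die Beschleunigung a(t) = -32·sin(2·t). Durch Einsetzen von t = pi/4: a(pi/4) = -32.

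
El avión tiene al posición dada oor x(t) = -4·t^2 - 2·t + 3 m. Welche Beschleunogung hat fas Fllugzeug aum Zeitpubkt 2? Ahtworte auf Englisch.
We must differentiate our position equation x(t) = -4·t^2 - 2·t + 3 2 times. Differentiating position, we get velocity: v(t) = -8·t - 2. The derivative of velocity gives acceleration: a(t) = -8. We have acceleration a(t) = -8. Substituting t = 2: a(2) = -8.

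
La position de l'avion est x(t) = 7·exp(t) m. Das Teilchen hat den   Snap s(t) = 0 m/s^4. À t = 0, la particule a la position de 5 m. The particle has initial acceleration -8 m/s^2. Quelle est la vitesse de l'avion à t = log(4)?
Pour résoudre ceci, nous devons prendre 1 dérivée de notre équation de la position x(t) = 7·exp(t). En prenant d/dt de x(t), nous trouvons v(t) = 7·exp(t). En utilisant v(t) = 7·exp(t) et en substituant t = log(4), nous trouvons v = 28.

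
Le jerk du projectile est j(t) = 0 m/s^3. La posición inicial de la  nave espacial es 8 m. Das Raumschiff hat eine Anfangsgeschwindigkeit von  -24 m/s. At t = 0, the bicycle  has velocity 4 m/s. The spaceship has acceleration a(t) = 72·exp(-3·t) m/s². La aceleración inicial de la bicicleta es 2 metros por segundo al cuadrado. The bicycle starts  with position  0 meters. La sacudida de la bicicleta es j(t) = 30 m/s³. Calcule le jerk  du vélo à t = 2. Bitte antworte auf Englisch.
Using j(t) = 30 and substituting t = 2, we find j = 30.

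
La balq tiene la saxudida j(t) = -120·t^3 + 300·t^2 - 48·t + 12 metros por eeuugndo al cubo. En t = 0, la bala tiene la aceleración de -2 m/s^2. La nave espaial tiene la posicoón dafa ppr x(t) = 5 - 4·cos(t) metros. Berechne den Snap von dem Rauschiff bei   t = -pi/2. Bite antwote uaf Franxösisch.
Pour résoudre ceci, nous devons prendre 4 dérivées de notre équation de la position x(t) = 5 - 4·cos(t). En prenant d/dt de x(t), nous trouvons v(t) = 4·sin(t). En dérivant la vitesse, nous obtenons l'accélération: a(t) = 4·cos(t). La dérivée de l'accélération donne le jerk: j(t) = -4·sin(t). La dérivée du jerk donne le snap: s(t) = -4·cos(t). En utilisant s(t) = -4·cos(t) et en substituant t = -pi/2, nous trouvons s = 0.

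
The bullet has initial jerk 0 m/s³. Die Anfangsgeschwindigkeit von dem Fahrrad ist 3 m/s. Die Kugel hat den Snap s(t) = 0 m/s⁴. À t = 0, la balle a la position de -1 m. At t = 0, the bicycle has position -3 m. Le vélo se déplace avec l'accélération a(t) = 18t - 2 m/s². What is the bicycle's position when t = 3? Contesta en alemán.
Ausgehend von der Beschleunigung a(t) = 18·t - 2, nehmen wir 2 Stammfunktionen. Das Integral von der Beschleunigung, mit v(0) = 3, ergibt die Geschwindigkeit: v(t) = 9·t^2 - 2·t + 3. Die Stammfunktion von der Geschwindigkeit, mit x(0) = -3, ergibt die Position: x(t) = 3·t^3 - t^2 + 3·t - 3. Mit x(t) = 3·t^3 - t^2 + 3·t - 3 und Einsetzen von t = 3, finden wir x = 78.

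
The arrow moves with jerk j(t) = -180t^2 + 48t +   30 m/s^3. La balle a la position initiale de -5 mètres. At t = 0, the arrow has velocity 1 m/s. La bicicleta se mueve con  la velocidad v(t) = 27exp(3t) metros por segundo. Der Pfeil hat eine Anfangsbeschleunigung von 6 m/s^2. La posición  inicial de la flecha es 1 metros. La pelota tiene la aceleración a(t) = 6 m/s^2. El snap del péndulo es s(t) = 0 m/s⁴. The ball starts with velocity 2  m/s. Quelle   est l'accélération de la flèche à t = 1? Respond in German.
Wir müssen unsere Gleichung für den Ruck j(t) = -180·t^2 + 48·t + 30 1-mal integrieren. Durch Integration von dem Ruck und Verwendung der Anfangsbedingung a(0) = 6, erhalten wir a(t) = -60·t^3 + 24·t^2 + 30·t + 6. Wir haben die Beschleunigung a(t) = -60·t^3 + 24·t^2 + 30·t + 6. Durch Einsetzen von t = 1: a(1) = 0.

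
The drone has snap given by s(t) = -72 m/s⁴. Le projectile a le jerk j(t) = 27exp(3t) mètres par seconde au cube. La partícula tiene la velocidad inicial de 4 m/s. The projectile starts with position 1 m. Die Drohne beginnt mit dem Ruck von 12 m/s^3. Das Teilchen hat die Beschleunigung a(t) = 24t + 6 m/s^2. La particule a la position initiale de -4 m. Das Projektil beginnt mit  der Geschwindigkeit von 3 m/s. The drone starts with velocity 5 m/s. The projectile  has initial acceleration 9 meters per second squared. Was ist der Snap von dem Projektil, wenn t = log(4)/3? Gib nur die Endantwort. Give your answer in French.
À t = log(4)/3, s = 324.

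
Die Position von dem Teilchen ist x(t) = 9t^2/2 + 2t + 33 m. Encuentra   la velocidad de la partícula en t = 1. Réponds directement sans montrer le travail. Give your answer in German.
v(1) = 11.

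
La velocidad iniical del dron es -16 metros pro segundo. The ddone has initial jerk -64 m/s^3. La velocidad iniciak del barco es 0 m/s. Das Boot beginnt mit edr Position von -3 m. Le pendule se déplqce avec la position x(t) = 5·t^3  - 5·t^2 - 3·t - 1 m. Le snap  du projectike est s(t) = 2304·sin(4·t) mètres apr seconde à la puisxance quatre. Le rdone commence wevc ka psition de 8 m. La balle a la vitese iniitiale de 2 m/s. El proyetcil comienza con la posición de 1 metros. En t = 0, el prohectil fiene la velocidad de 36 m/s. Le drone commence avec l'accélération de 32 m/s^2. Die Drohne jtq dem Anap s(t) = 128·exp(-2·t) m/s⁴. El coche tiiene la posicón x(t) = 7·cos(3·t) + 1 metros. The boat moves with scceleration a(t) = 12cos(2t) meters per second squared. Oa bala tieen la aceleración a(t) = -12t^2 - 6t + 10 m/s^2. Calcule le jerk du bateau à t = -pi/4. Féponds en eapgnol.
Para resolver esto, necesitamos tomar 1 derivada de nuestra ecuación de la aceleración a(t) = 12·cos(2·t). Derivando la aceleración, obtenemos la sacudida: j(t) = -24·sin(2·t). Tenemos la sacudida j(t) = -24·sin(2·t). Sustituyendo t = -pi/4: j(-pi/4) = 24.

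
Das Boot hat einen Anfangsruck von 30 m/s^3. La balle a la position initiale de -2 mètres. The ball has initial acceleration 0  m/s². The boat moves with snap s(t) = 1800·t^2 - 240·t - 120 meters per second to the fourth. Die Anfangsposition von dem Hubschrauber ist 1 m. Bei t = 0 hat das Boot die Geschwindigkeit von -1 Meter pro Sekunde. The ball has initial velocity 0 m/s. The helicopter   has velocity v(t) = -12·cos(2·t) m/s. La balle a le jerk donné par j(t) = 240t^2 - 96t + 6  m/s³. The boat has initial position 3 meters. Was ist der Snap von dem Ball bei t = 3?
Um dies zu lösen, müssen wir 1 Ableitung unserer Gleichung für den Ruck j(t) = 240·t^2 - 96·t + 6 nehmen. Durch Ableiten von dem Ruck erhalten wir den Snap: s(t) = 480·t - 96. Aus der Gleichung für den Snap s(t) = 480·t - 96, setzen wir t = 3 ein und erhalten s = 1344.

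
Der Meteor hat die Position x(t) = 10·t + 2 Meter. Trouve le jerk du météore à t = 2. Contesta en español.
Partiendo de la posición x(t) = 10·t + 2, tomamos 3 derivadas. La derivada de la posición da la velocidad: v(t) = 10. Tomando d/dt de v(t), encontramos a(t) = 0. Derivando la aceleración, obtenemos la sacudida: j(t) = 0. Tenemos la sacudida j(t) = 0. Sustituyendo t = 2: j(2) = 0.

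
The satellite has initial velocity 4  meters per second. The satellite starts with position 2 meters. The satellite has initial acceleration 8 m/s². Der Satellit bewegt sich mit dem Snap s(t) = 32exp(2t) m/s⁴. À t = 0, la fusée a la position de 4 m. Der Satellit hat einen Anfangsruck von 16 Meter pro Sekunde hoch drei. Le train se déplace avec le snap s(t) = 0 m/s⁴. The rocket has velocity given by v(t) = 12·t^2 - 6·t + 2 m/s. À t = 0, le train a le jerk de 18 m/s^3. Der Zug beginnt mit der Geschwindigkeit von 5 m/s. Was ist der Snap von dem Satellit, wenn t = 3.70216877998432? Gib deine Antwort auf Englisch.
Using s(t) = 32·exp(2·t) and substituting t = 3.70216877998432, we find s = 52579.0727327712.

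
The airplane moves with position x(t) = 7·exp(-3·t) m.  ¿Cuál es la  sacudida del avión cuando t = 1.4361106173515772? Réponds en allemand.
Wir müssen unsere Gleichung für die Position x(t) = 7·exp(-3·t) 3-mal ableiten. Die Ableitung von der Position ergibt die Geschwindigkeit: v(t) = -21·exp(-3·t). Durch Ableiten von der Geschwindigkeit erhalten wir die Beschleunigung: a(t) = 63·exp(-3·t). Mit d/dt von a(t) finden wir j(t) = -189·exp(-3·t). Aus der Gleichung für den Ruck j(t) = -189·exp(-3·t), setzen wir t = 1.4361106173515772 ein und erhalten j = -2.54317973685613.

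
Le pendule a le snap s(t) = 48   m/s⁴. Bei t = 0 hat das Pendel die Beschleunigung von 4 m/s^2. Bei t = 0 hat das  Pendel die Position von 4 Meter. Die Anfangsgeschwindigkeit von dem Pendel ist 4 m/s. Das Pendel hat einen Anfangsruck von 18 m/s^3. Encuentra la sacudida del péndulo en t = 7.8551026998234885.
Necesitamos integrar nuestra ecuación del snap s(t) = 48 1 vez. La antiderivada del snap es la sacudida. Usando j(0) = 18, obtenemos j(t) = 48·t + 18. Usando j(t) = 48·t + 18 y sustituyendo t = 7.8551026998234885, encontramos j = 395.044929591527.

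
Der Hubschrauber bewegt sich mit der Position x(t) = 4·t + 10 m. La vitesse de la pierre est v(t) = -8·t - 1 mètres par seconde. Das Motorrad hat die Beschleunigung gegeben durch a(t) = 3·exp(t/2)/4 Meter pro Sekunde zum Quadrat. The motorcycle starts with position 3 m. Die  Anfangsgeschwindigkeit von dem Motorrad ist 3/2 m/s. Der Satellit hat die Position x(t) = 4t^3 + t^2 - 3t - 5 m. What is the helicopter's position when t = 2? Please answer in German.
Aus der Gleichung für die Position x(t) = 4·t + 10, setzen wir t = 2 ein und erhalten x = 18.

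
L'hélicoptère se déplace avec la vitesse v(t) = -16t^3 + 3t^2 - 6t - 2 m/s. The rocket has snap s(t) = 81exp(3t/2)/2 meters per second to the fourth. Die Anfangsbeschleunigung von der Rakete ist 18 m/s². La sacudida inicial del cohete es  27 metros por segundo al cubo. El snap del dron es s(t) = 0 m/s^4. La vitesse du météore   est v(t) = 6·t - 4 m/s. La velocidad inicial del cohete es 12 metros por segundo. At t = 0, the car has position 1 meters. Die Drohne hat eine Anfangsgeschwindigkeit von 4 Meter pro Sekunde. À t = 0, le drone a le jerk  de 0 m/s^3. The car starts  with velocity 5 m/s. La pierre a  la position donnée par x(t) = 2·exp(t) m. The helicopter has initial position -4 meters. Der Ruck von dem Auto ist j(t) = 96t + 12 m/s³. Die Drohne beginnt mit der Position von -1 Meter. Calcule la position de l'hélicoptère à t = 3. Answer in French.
Pour résoudre ceci, nous devons prendre 1 intégrale de notre équation de la vitesse v(t) = -16·t^3 + 3·t^2 - 6·t - 2. En prenant ∫v(t)dt et en appliquant x(0) = -4, nous trouvons x(t) = -4·t^4 + t^3 - 3·t^2 - 2·t - 4. De l'équation de la position x(t) = -4·t^4 + t^3 - 3·t^2 - 2·t - 4, nous substituons t = 3 pour obtenir x = -334.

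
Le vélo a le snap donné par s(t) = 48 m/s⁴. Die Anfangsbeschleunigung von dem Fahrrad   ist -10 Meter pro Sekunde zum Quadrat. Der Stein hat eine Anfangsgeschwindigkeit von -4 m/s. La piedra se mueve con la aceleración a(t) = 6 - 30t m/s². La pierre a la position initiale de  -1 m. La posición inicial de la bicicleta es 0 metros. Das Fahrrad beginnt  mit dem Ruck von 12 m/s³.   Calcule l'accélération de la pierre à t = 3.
De l'équation de l'accélération a(t) = 6 - 30·t, nous substituons t = 3 pour obtenir a = -84.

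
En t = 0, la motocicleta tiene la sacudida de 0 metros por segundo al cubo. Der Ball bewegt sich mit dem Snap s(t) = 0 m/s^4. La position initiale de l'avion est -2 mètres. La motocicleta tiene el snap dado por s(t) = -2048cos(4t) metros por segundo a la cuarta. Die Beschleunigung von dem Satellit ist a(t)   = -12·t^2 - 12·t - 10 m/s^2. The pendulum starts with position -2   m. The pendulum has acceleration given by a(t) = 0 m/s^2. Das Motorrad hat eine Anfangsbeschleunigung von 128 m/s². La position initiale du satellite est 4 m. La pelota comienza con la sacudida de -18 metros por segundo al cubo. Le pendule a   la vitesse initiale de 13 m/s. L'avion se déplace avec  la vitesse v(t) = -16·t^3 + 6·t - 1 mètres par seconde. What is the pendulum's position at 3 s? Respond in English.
We must find the integral of our acceleration equation a(t) = 0 2 times. The antiderivative of acceleration is velocity. Using v(0) = 13, we get v(t) = 13. Integrating velocity and using the initial condition x(0) = -2, we get x(t) = 13·t - 2. From the given position equation x(t) = 13·t - 2, we substitute t = 3 to get x = 37.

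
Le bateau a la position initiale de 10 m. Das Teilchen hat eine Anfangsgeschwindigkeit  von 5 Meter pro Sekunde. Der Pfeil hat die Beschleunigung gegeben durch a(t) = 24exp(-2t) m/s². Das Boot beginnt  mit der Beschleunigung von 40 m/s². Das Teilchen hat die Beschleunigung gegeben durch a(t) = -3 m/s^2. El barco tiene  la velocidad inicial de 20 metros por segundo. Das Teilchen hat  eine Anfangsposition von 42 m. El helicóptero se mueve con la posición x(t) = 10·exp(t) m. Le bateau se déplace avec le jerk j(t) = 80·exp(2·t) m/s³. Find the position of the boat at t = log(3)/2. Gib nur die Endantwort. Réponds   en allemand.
Die Position bei t = log(3)/2 ist x = 30.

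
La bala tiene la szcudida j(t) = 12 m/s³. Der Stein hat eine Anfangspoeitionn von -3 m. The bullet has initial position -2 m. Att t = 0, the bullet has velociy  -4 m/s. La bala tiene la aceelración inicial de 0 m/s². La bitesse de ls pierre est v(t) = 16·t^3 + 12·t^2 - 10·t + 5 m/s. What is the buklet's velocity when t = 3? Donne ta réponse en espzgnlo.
Partiendo de la sacudida j(t) = 12, tomamos 2 antiderivadas. Integrando la sacudida y usando la condición inicial a(0) = 0, obtenemos a(t) = 12·t. La antiderivada de la aceleración es la velocidad. Usando v(0) = -4, obtenemos v(t) = 6·t^2 - 4. Usando v(t) = 6·t^2 - 4 y sustituyendo t = 3, encontramos v = 50.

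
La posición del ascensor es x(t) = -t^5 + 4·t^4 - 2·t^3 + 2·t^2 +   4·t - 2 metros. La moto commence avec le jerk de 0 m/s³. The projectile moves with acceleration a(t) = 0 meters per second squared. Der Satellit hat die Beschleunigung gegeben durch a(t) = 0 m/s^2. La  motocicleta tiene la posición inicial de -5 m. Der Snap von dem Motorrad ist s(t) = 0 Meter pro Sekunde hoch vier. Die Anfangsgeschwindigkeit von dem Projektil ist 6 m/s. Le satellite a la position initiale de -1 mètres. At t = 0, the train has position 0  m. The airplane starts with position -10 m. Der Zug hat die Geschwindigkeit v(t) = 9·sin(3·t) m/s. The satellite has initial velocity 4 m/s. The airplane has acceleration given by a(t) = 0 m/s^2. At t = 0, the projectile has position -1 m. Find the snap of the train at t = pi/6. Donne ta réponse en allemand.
Um dies zu lösen, müssen wir 3 Ableitungen unserer Gleichung für die Geschwindigkeit v(t) = 9·sin(3·t) nehmen. Die Ableitung von der Geschwindigkeit ergibt die Beschleunigung: a(t) = 27·cos(3·t). Durch Ableiten von der Beschleunigung erhalten wir den Ruck: j(t) = -81·sin(3·t). Die Ableitung von dem Ruck ergibt den Snap: s(t) = -243·cos(3·t). Aus der Gleichung für den Snap s(t) = -243·cos(3·t), setzen wir t = pi/6 ein und erhalten s = 0.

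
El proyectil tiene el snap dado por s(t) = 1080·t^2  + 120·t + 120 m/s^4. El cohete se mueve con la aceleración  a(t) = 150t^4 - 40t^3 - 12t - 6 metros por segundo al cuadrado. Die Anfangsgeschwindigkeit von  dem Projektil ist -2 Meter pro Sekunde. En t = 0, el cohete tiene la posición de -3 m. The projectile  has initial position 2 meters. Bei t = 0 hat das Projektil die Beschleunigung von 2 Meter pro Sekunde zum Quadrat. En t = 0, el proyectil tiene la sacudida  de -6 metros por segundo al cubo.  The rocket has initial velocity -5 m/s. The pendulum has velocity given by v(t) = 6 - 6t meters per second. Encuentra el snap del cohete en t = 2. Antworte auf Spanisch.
Para resolver esto, necesitamos tomar 2 derivadas de nuestra ecuación de la aceleración a(t) = 150·t^4 - 40·t^3 - 12·t - 6. Derivando la aceleración, obtenemos la sacudida: j(t) = 600·t^3 - 120·t^2 - 12. La derivada de la sacudida da el snap: s(t) = 1800·t^2 - 240·t. Tenemos el snap s(t) = 1800·t^2 - 240·t. Sustituyendo t = 2: s(2) = 6720.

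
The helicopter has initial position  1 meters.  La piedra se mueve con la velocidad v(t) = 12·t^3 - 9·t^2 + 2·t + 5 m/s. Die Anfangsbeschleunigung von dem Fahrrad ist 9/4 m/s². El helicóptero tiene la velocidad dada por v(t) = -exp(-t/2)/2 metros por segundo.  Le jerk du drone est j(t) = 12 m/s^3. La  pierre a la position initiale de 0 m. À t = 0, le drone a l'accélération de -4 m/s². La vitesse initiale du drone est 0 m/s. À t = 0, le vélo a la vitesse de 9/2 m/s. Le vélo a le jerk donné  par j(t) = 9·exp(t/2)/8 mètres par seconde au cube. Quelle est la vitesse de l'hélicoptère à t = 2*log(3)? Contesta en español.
De la ecuación de la velocidad v(t) = -exp(-t/2)/2, sustituimos t = 2*log(3) para obtener v = -1/6.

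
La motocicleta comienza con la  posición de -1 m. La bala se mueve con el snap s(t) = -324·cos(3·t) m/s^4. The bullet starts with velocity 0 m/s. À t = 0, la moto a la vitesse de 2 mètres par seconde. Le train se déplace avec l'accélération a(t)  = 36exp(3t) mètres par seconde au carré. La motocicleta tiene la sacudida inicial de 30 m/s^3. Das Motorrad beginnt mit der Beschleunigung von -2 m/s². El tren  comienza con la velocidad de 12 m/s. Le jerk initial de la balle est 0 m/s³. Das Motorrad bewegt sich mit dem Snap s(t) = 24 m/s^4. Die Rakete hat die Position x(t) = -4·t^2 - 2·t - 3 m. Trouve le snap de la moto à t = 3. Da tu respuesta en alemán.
Mit s(t) = 24 und Einsetzen von t = 3, finden wir s = 24.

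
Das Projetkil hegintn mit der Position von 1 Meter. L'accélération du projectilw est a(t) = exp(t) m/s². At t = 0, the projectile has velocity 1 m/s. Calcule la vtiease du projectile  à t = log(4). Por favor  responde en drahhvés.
Pour résoudre ceci, nous devons prendre 1 intégrale de notre équation de l'accélération a(t) = exp(t). La primitive de l'accélération, avec v(0) = 1, donne la vitesse: v(t) = exp(t). De l'équation de la vitesse v(t) = exp(t), nous substituons t = log(4) pour obtenir v = 4.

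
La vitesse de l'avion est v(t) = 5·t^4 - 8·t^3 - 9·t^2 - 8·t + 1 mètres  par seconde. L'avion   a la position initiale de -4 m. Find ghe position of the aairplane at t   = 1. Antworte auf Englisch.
Starting from velocity v(t) = 5·t^4 - 8·t^3 - 9·t^2 - 8·t + 1, we take 1 integral. Integrating velocity and using the initial condition x(0) = -4, we get x(t) = t^5 - 2·t^4 - 3·t^3 - 4·t^2 + t - 4. Using x(t) = t^5 - 2·t^4 - 3·t^3 - 4·t^2 + t - 4 and substituting t = 1, we find x = -11.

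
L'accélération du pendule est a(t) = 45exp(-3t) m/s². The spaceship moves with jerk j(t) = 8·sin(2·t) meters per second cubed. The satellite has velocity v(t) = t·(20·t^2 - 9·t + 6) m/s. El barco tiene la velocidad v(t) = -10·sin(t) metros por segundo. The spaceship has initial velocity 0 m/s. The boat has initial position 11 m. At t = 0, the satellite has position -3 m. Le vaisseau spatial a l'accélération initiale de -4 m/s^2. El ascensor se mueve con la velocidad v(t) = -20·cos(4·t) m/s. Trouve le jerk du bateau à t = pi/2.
Nous devons dériver notre équation de la vitesse v(t) = -10·sin(t) 2 fois. En prenant d/dt de v(t), nous trouvons a(t) = -10·cos(t). La dérivée de l'accélération donne le jerk: j(t) = 10·sin(t). En utilisant j(t) = 10·sin(t) et en substituant t = pi/2, nous trouvons j = 10.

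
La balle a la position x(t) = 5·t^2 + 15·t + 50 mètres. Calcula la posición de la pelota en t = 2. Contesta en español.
Usando x(t) = 5·t^2 + 15·t + 50 y sustituyendo t = 2, encontramos x = 100.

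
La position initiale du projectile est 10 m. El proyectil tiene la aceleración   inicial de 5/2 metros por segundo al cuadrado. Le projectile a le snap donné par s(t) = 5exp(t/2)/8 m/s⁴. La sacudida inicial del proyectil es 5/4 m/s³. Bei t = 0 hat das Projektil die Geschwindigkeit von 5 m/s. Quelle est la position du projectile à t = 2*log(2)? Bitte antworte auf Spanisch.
Partiendo del snap s(t) = 5·exp(t/2)/8, tomamos 4 antiderivadas. La antiderivada del snap, con j(0) = 5/4, da la sacudida: j(t) = 5·exp(t/2)/4. Integrando la sacudida y usando la condición inicial a(0) = 5/2, obtenemos a(t) = 5·exp(t/2)/2. La integral de la aceleración es la velocidad. Usando v(0) = 5, obtenemos v(t) = 5·exp(t/2). La antiderivada de la velocidad es la posición. Usando x(0) = 10, obtenemos x(t) = 10·exp(t/2). Usando x(t) = 10·exp(t/2) y sustituyendo t = 2*log(2), encontramos x = 20.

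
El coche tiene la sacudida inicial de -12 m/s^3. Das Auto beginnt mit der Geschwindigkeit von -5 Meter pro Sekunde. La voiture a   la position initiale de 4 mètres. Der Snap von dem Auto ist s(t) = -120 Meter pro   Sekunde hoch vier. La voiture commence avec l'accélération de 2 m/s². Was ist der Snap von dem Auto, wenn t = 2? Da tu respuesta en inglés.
Using s(t) = -120 and substituting t = 2, we find s = -120.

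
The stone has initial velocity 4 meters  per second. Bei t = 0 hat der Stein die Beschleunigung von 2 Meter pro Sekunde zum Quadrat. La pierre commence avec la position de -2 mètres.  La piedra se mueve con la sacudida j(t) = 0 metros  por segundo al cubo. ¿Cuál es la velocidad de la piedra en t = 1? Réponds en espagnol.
Debemos encontrar la antiderivada de nuestra ecuación de la sacudida j(t) = 0 2 veces. La integral de la sacudida, con a(0) = 2, da la aceleración: a(t) = 2. Integrando la aceleración y usando la condición inicial v(0) = 4, obtenemos v(t) = 2·t + 4. Tenemos la velocidad v(t) = 2·t + 4. Sustituyendo t = 1: v(1) = 6.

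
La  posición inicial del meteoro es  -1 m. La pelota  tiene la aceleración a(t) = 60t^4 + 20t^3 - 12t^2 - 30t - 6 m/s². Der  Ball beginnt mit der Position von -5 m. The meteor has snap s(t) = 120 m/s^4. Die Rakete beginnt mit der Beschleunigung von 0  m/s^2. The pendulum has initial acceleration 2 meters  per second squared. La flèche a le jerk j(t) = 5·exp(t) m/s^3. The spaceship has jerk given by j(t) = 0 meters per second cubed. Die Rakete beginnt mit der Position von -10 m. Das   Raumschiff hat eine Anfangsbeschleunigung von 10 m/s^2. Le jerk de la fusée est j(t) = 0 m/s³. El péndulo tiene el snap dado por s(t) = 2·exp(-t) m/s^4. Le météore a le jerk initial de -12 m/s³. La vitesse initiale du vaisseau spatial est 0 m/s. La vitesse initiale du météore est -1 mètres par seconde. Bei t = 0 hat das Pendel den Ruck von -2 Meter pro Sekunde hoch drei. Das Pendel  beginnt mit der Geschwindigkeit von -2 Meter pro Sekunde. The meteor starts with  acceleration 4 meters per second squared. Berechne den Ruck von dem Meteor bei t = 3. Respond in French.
Pour résoudre ceci, nous devons prendre 1 intégrale de notre équation du snap s(t) = 120. En intégrant le snap et en utilisant la condition initiale j(0) = -12, nous obtenons j(t) = 120·t - 12. De l'équation du jerk j(t) = 120·t - 12, nous substituons t = 3 pour obtenir j = 348.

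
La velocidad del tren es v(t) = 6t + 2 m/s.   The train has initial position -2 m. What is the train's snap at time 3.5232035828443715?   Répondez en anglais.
We must differentiate our velocity equation v(t) = 6·t + 2 3 times. The derivative of velocity gives acceleration: a(t) = 6. Taking d/dt of a(t), we find j(t) = 0. Taking d/dt of j(t), we find s(t) = 0. From the given snap equation s(t) = 0, we substitute t = 3.5232035828443715 to get s = 0.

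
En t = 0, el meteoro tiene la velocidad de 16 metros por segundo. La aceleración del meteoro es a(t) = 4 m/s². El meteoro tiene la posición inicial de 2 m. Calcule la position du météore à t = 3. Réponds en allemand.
Ausgehend von der Beschleunigung a(t) = 4, nehmen wir 2 Integrale. Das Integral von der Beschleunigung ist die Geschwindigkeit. Mit v(0) = 16 erhalten wir v(t) = 4·t + 16. Durch Integration von der Geschwindigkeit und Verwendung der Anfangsbedingung x(0) = 2, erhalten wir x(t) = 2·t^2 + 16·t + 2. Wir haben die Position x(t) = 2·t^2 + 16·t + 2. Durch Einsetzen von t = 3: x(3) = 68.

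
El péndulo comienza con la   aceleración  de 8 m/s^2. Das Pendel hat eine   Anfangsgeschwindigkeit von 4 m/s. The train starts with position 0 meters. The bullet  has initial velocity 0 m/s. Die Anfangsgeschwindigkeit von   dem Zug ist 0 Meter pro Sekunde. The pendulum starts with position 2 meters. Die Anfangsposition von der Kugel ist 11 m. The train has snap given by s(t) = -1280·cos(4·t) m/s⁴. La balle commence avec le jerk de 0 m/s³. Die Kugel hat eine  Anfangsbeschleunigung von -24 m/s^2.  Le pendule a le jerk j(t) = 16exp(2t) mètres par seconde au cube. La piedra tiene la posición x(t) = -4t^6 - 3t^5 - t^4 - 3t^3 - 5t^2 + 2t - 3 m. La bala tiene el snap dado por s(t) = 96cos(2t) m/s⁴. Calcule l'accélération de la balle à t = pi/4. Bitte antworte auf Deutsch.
Wir müssen unsere Gleichung für den Snap s(t) = 96·cos(2·t) 2-mal integrieren. Mit ∫s(t)dt und Anwendung von j(0) = 0, finden wir j(t) = 48·sin(2·t). Die Stammfunktion von dem Ruck, mit a(0) = -24, ergibt die Beschleunigung: a(t) = -24·cos(2·t). Aus der Gleichung für die Beschleunigung a(t) = -24·cos(2·t), setzen wir t = pi/4 ein und erhalten a = 0.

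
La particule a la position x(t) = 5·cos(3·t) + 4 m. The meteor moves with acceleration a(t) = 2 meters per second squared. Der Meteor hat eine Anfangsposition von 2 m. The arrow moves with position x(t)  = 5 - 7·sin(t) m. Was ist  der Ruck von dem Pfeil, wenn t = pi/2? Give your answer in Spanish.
Para resolver esto, necesitamos tomar 3 derivadas de nuestra ecuación de la posición x(t) = 5 - 7·sin(t). Derivando la posición, obtenemos la velocidad: v(t) = -7·cos(t). Derivando la velocidad, obtenemos la aceleración: a(t) = 7·sin(t). Tomando d/dt de a(t), encontramos j(t) = 7·cos(t). Tenemos la sacudida j(t) = 7·cos(t). Sustituyendo t = pi/2: j(pi/2) = 0.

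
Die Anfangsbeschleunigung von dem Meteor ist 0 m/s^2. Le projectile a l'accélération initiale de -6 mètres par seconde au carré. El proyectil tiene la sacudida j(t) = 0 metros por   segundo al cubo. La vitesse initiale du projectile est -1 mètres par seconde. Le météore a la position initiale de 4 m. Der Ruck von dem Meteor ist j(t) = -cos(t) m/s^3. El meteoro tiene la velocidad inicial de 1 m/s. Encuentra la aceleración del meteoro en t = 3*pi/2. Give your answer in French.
Nous devons trouver l'intégrale de notre équation du jerk j(t) = -cos(t) 1 fois. En prenant ∫j(t)dt et en appliquant a(0) = 0, nous trouvons a(t) = -sin(t). De l'équation de l'accélération a(t) = -sin(t), nous substituons t = 3*pi/2 pour obtenir a = 1.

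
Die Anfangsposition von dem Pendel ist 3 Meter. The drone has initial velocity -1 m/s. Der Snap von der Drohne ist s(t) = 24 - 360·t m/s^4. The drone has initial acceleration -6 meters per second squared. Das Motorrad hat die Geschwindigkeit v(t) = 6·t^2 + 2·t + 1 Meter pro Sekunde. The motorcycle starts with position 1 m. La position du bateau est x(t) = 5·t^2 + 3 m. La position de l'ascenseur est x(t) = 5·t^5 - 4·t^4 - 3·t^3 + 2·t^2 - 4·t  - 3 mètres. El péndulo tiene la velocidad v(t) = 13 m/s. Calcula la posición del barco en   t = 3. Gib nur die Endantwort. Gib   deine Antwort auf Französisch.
La réponse est 48.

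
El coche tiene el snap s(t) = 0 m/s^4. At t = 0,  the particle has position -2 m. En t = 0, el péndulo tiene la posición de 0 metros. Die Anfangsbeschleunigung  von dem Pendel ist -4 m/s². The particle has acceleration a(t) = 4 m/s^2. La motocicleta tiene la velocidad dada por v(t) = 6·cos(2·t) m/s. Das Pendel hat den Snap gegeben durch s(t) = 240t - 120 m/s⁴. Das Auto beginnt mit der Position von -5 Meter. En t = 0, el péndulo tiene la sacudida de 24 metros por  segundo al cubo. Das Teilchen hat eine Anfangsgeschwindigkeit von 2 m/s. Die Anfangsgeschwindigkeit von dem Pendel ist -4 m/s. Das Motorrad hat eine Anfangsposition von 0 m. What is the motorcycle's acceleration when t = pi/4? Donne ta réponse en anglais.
To solve this, we need to take 1 derivative of our velocity equation v(t) = 6·cos(2·t). Differentiating velocity, we get acceleration: a(t) = -12·sin(2·t). We have acceleration a(t) = -12·sin(2·t). Substituting t = pi/4: a(pi/4) = -12.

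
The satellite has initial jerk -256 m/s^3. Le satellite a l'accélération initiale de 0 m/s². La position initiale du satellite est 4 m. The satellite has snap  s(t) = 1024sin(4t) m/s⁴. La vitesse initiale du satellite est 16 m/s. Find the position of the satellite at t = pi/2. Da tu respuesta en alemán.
Ausgehend von dem Snap s(t) = 1024·sin(4·t), nehmen wir 4 Integrale. Die Stammfunktion von dem Snap, mit j(0) = -256, ergibt den Ruck: j(t) = -256·cos(4·t). Das Integral von dem Ruck, mit a(0) = 0, ergibt die Beschleunigung: a(t) = -64·sin(4·t). Das Integral von der Beschleunigung ist die Geschwindigkeit. Mit v(0) = 16 erhalten wir v(t) = 16·cos(4·t). Die Stammfunktion von der Geschwindigkeit ist die Position. Mit x(0) = 4 erhalten wir x(t) = 4·sin(4·t) + 4. Wir haben die Position x(t) = 4·sin(4·t) + 4. Durch Einsetzen von t = pi/2: x(pi/2) = 4.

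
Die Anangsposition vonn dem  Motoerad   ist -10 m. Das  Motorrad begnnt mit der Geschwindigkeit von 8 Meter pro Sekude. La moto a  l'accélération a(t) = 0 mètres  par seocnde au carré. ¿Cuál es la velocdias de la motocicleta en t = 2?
Partiendo de la aceleración a(t) = 0, tomamos 1 integral. Tomando ∫a(t)dt y aplicando v(0) = 8, encontramos v(t) = 8. Tenemos la velocidad v(t) = 8. Sustituyendo t = 2: v(2) = 8.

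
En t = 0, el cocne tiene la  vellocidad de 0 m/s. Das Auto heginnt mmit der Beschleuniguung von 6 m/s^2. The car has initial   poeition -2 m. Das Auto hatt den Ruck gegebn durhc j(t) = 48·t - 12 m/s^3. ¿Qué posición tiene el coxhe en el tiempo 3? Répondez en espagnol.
Para resolver esto, necesitamos tomar 3 antiderivadas de nuestra ecuación de la sacudida j(t) = 48·t - 12. La integral de la sacudida, con a(0) = 6, da la aceleración: a(t) = 24·t^2 - 12·t + 6. La antiderivada de la aceleración es la velocidad. Usando v(0) = 0, obtenemos v(t) = 2·t·(4·t^2 - 3·t + 3). Integrando la velocidad y usando la condición inicial x(0) = -2, obtenemos x(t) = 2·t^4 - 2·t^3 + 3·t^2 - 2. Usando x(t) = 2·t^4 - 2·t^3 + 3·t^2 - 2 y sustituyendo t = 3, encontramos x = 133.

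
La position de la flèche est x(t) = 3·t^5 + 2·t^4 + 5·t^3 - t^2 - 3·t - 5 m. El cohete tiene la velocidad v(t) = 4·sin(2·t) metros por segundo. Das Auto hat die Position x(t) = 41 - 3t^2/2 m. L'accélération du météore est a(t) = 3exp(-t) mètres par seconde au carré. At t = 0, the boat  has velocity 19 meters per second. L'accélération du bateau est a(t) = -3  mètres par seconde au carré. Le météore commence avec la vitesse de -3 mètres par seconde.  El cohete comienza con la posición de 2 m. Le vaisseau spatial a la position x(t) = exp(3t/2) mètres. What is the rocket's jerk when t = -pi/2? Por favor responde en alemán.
Ausgehend von der Geschwindigkeit v(t) = 4·sin(2·t), nehmen wir 2 Ableitungen. Die Ableitung von der Geschwindigkeit ergibt die Beschleunigung: a(t) = 8·cos(2·t). Durch Ableiten von der Beschleunigung erhalten wir den Ruck: j(t) = -16·sin(2·t). Mit j(t) = -16·sin(2·t) und Einsetzen von t = -pi/2, finden wir j = 0.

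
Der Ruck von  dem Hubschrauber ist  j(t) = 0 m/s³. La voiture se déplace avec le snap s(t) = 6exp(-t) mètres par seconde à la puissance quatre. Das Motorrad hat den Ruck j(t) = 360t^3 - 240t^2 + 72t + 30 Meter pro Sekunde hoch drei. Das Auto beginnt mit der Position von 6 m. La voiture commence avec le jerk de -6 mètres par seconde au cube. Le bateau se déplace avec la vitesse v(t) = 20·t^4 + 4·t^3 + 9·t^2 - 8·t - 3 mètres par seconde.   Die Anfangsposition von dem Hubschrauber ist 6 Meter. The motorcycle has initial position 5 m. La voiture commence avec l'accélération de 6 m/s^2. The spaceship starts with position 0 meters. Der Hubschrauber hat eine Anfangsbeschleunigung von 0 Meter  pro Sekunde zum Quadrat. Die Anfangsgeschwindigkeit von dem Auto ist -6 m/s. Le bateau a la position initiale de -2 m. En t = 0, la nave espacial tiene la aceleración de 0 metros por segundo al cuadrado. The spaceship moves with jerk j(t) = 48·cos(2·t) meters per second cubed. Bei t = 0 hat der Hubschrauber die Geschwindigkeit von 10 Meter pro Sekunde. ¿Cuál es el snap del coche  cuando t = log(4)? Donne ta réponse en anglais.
Using s(t) = 6·exp(-t) and substituting t = log(4), we find s = 3/2.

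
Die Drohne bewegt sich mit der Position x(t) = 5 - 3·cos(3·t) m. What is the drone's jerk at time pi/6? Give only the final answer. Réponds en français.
Le jerk à t = pi/6 est j = -81.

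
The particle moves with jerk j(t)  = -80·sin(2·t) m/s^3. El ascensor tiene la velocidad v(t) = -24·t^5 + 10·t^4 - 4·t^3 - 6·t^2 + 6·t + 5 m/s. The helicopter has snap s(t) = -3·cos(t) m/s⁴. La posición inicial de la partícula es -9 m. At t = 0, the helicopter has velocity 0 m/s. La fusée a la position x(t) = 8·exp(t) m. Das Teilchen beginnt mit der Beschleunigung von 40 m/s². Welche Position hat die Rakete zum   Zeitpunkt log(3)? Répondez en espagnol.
Tenemos la posición x(t) = 8·exp(t). Sustituyendo t = log(3): x(log(3)) = 24.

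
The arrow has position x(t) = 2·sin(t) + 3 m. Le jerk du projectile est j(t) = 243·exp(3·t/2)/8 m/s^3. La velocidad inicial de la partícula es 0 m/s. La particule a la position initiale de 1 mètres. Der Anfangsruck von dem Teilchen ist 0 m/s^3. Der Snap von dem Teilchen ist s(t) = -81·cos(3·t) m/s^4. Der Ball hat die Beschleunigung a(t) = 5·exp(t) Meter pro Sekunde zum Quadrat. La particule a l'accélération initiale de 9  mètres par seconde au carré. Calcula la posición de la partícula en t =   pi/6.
Partiendo del snap s(t) = -81·cos(3·t), tomamos 4 antiderivadas. La antiderivada del snap, con j(0) = 0, da la sacudida: j(t) = -27·sin(3·t). La integral de la sacudida es la aceleración. Usando a(0) = 9, obtenemos a(t) = 9·cos(3·t). Tomando ∫a(t)dt y aplicando v(0) = 0, encontramos v(t) = 3·sin(3·t). Tomando ∫v(t)dt y aplicando x(0) = 1, encontramos x(t) = 2 - cos(3·t). De la ecuación de la posición x(t) = 2 - cos(3·t), sustituimos t = pi/6 para obtener x = 2.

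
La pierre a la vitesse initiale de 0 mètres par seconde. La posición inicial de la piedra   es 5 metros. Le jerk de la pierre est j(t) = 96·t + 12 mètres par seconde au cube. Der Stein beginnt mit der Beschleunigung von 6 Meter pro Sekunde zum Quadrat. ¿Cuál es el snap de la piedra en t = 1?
Partiendo de la sacudida j(t) = 96·t + 12, tomamos 1 derivada. Derivando la sacudida, obtenemos el snap: s(t) = 96. Tenemos el snap s(t) = 96. Sustituyendo t = 1: s(1) = 96.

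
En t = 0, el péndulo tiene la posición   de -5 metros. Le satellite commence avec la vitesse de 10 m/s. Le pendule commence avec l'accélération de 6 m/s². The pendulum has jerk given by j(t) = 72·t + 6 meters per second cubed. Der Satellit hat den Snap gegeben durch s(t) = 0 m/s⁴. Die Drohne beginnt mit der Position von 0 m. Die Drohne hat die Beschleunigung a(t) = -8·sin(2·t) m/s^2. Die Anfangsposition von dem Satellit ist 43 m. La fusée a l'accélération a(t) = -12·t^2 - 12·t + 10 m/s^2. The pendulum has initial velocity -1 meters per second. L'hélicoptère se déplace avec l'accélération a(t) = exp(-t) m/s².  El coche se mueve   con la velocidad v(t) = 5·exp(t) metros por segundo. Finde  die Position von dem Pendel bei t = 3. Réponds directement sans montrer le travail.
x(3) = 289.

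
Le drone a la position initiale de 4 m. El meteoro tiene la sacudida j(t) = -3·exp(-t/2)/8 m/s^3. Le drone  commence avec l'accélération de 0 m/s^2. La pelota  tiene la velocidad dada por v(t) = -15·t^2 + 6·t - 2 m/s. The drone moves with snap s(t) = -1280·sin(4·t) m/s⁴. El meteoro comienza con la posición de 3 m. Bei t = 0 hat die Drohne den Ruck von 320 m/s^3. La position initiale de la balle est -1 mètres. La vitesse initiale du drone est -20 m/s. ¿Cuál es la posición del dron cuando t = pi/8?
Debemos encontrar la integral de nuestra ecuación del snap s(t) = -1280·sin(4·t) 4 veces. Tomando ∫s(t)dt y aplicando j(0) = 320, encontramos j(t) = 320·cos(4·t). La integral de la sacudida es la aceleración. Usando a(0) = 0, obtenemos a(t) = 80·sin(4·t). Tomando ∫a(t)dt y aplicando v(0) = -20, encontramos v(t) = -20·cos(4·t). La integral de la velocidad, con x(0) = 4, da la posición: x(t) = 4 - 5·sin(4·t). De la ecuación de la posición x(t) = 4 - 5·sin(4·t), sustituimos t = pi/8 para obtener x = -1.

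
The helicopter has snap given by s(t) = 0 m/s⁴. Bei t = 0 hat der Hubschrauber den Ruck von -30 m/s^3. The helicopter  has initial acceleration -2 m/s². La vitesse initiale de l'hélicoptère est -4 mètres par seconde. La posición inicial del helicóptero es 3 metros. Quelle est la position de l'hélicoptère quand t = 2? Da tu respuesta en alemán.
Ausgehend von dem Snap s(t) = 0, nehmen wir 4 Integrale. Durch Integration von dem Snap und Verwendung der Anfangsbedingung j(0) = -30, erhalten wir j(t) = -30. Das Integral von dem Ruck ist die Beschleunigung. Mit a(0) = -2 erhalten wir a(t) = -30·t - 2. Die Stammfunktion von der Beschleunigung ist die Geschwindigkeit. Mit v(0) = -4 erhalten wir v(t) = -15·t^2 - 2·t - 4. Durch Integration von der Geschwindigkeit und Verwendung der Anfangsbedingung x(0) = 3, erhalten wir x(t) = -5·t^3 - t^2 - 4·t + 3. Mit x(t) = -5·t^3 - t^2 - 4·t + 3 und Einsetzen von t = 2, finden wir x = -49.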